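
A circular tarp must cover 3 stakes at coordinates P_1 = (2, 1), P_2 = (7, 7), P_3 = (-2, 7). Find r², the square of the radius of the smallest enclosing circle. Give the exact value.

Side lengths²: P_1P_2² = 61, P_1P_3² = 52, P_2P_3² = 81.
Since P_2P_3² = 81 < 61 + 52 = 113, the triangle is acute, so the smallest enclosing circle is the circumcircle.
Circumcentre = (2.5, 17/3), r² = 793/36.

793/36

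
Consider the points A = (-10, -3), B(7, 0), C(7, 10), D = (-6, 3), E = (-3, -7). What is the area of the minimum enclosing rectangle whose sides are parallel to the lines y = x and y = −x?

240

In coordinates u = x + y, v = x − y the rectangle is axis-aligned; the map (x,y)→(u,v) scales areas by 2.
u-values: -13, 7, 17, -3, -10; range = 17 − (-13) = 30.
v-values: -7, 7, -3, -9, 4; range = 7 − (-9) = 16.
Area = (30 × 16) / 2 = 240.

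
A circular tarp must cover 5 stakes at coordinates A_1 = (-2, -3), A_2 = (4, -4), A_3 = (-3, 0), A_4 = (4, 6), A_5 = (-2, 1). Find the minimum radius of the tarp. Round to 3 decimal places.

By Welzl's lemma the MEC is supported by two points (diametrically opposite) or three points (on a circumcircle).
The minimum enclosing circle is determined by three boundary points: A_1, A_2, A_4.
Their circumcentre is (1.75, 1) with r² = 30.0625.
The farthest remaining point A_3 is at distance² 23.5625 ≤ 30.0625.
r = √(30.0625) ≈ 5.483.

5.483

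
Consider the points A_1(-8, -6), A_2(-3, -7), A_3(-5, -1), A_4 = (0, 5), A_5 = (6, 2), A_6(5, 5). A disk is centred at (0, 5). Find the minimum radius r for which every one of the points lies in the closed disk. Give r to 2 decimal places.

The required radius is the distance from (0, 5) to the farthest point.
Squared distances: 185, 153, 61, 0, 45, 25.
Maximum is 185, attained at A_1.
r = √185 ≈ 13.60.

13.60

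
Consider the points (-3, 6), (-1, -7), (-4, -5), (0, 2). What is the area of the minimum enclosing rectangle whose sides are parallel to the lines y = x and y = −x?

90

In coordinates u = x + y, v = x − y the rectangle is axis-aligned; the map (x,y)→(u,v) scales areas by 2.
u-values: 3, -8, -9, 2; range = 3 − (-9) = 12.
v-values: -9, 6, 1, -2; range = 6 − (-9) = 15.
Area = (12 × 15) / 2 = 90.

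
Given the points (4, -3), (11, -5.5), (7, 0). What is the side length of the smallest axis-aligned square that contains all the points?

7

The bounding box has width 7 and height 5.5.
An axis-aligned square enclosing the set must have side ≥ max(width, height).
So the minimum side is max(7, 5.5) = 7.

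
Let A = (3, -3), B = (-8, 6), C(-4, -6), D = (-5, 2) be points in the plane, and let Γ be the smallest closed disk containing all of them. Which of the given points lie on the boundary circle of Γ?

The minimum enclosing circle is determined by three boundary points: A, B, C.
Their circumcentre is (-2.875, 25/24) with r² = 14645/288.
The farthest remaining point D is at distance² 1565/288 ≤ 14645/288.
The points at distance exactly r from the centre are A, B, C — 3 points.

A, B, C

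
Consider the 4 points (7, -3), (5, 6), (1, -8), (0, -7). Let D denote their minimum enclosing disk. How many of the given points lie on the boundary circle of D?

By Welzl's lemma the MEC is supported by two points (diametrically opposite) or three points (on a circumcircle).
The farthest pair is (5, 6)–(1, -8) with squared distance 212. The circle on this segment as diameter has centre (3, -1) and r² = 212/4 = 53.
Check (7, -3): distance² to centre = 20 ≤ 53, so it lies inside.
All remaining points lie in this disk, and no smaller disk contains both endpoints, so this is the minimum enclosing circle.
The points at distance exactly r from the centre are (5, 6), (1, -8) — 2 points.

2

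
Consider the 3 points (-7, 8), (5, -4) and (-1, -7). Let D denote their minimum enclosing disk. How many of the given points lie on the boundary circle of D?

3

Call the three points A, B, C in the order given.
Side lengths²: AB² = 288, AC² = 261, BC² = 45.
Since AB² = 288 < 261 + 45 = 306, the triangle is acute, so the smallest enclosing circle is the circumcircle.
Circumcentre = (-1.5, 1.5), r² = 72.5.
The points at distance exactly r from the centre are (-7, 8), (5, -4), (-1, -7) — 3 points.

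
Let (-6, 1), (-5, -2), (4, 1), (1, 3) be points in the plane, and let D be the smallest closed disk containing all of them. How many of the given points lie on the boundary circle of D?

A smallest enclosing disk is always determined by at most three of the input points on its boundary.
The farthest pair is (-6, 1)–(4, 1) with squared distance 100. The circle on this segment as diameter has centre (-1, 1) and r² = 100/4 = 25.
Check (-5, -2): distance² to centre = 25 ≤ 25, so it lies inside.
All remaining points lie in this disk, and no smaller disk contains both endpoints, so this is the minimum enclosing circle.
The points at distance exactly r from the centre are (-6, 1), (-5, -2), (4, 1) — 3 points.

3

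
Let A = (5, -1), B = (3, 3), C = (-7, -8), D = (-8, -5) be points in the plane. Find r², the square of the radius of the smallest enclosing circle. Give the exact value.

55.25

The farthest pair is B–C with squared distance 221. The circle on this segment as diameter has centre (-2, -2.5) and r² = 221/4 = 55.25.
Check A: distance² to centre = 51.25 ≤ 55.25, so it lies inside.
All remaining points lie in this disk, and no smaller disk contains both endpoints, so this is the minimum enclosing circle.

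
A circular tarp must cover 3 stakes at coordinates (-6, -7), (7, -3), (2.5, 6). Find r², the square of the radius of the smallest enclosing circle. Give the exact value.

Call the three points A, B, C in the order given.
Side lengths²: AB² = 185, AC² = 241.25, BC² = 101.25.
Since AC² = 241.25 < 185 + 101.25 = 286.25, the triangle is acute, so the smallest enclosing circle is the circumcircle.
Circumcentre = (-2/3, -29/24), r² = 35705/576.

35705/576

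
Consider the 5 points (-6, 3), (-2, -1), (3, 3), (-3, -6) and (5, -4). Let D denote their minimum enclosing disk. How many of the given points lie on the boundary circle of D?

2

The minimum enclosing circle of a finite set is fixed by two of the points (as a diameter) or three (as a circumcircle).
The farthest pair is (-6, 3)–(5, -4) with squared distance 170. The circle on this segment as diameter has centre (-0.5, -0.5) and r² = 170/4 = 42.5.
Check (-2, -1): distance² to centre = 2.5 ≤ 42.5, so it lies inside.
All remaining points lie in this disk, and no smaller disk contains both endpoints, so this is the minimum enclosing circle.
The points at distance exactly r from the centre are (-6, 3), (5, -4) — 2 points.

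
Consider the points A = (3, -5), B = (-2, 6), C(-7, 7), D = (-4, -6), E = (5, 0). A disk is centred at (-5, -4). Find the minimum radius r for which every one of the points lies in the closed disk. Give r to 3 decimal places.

The required radius is the distance from (-5, -4) to the farthest point.
Squared distances: 65, 109, 125, 5, 116.
Maximum is 125, attained at C.
r = √125 ≈ 11.180.

11.180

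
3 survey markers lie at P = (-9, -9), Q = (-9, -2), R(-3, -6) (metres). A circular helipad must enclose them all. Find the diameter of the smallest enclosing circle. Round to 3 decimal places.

8.062

Side lengths²: PQ² = 49, PR² = 45, QR² = 52.
Since QR² = 52 < 49 + 45 = 94, the triangle is acute, so the smallest enclosing circle is the circumcircle.
Circumcentre = (-7, -5.5), r² = 16.25.
Diameter = 2r = 2√(16.25) ≈ 8.062.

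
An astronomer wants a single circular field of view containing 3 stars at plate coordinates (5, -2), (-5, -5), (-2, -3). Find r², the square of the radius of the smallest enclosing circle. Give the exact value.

27.25

Call the three points A, B, C in the order given.
Side lengths²: AB² = 109, AC² = 50, BC² = 13.
Since AB² = 109 ≥ 50 + 13 = 63, the angle opposite AB is not acute, so the smallest enclosing circle has AB as diameter.
Centre = midpoint of AB = (0, -3.5), r² = 109/4 = 27.25.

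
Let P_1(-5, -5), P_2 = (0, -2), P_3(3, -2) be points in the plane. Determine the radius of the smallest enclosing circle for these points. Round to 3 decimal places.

Side lengths²: P_1P_2² = 34, P_1P_3² = 73, P_2P_3² = 9.
Since P_1P_3² = 73 ≥ 34 + 9 = 43, the angle opposite P_1P_3 is not acute, so the smallest enclosing circle has P_1P_3 as diameter.
Centre = midpoint of P_1P_3 = (-1, -3.5), r² = 73/4 = 18.25.
r = √(18.25) ≈ 4.272.

4.272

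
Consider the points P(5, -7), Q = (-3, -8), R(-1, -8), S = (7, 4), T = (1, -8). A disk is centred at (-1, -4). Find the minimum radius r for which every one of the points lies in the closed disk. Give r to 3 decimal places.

11.314

The required radius is the distance from (-1, -4) to the farthest point.
Squared distances: 45, 20, 16, 128, 20.
Maximum is 128, attained at S.
r = √128 ≈ 11.314.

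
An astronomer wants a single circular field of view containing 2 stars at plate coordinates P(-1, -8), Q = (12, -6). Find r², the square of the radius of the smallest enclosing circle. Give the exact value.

43.25

The smallest circle enclosing two points has them as diameter endpoints.
Centre = midpoint = (5.5, -7); r² = |PQ|²/4 = 173/4 = 43.25.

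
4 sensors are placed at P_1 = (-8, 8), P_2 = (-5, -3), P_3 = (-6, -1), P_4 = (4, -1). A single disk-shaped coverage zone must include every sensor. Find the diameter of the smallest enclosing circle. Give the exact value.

15

A smallest enclosing disk is always determined by at most three of the input points on its boundary.
The farthest pair is P_1–P_4 with squared distance 225. The circle on this segment as diameter has centre (-2, 3.5) and r² = 225/4 = 56.25.
Check P_2: distance² to centre = 51.25 ≤ 56.25, so it lies inside.
All remaining points lie in this disk, and no smaller disk contains both endpoints, so this is the minimum enclosing circle.
Diameter = 2r = 2√(56.25) = 15.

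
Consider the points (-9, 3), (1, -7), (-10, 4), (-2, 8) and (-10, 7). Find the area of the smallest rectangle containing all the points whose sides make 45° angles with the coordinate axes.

In coordinates u = x + y, v = x − y the rectangle is axis-aligned; the map (x,y)→(u,v) scales areas by 2.
u-values: -6, -6, -6, 6, -3; range = 6 − (-6) = 12.
v-values: -12, 8, -14, -10, -17; range = 8 − (-17) = 25.
Area = (12 × 25) / 2 = 150.

150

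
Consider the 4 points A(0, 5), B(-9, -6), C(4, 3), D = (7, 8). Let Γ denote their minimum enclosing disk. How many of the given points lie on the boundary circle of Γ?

The minimum enclosing circle of a finite set is fixed by two of the points (as a diameter) or three (as a circumcircle).
The farthest pair is B–D with squared distance 452. The circle on this segment as diameter has centre (-1, 1) and r² = 452/4 = 113.
Check A: distance² to centre = 17 ≤ 113, so it lies inside.
All remaining points lie in this disk, and no smaller disk contains both endpoints, so this is the minimum enclosing circle.
The points at distance exactly r from the centre are B, D — 2 points.

2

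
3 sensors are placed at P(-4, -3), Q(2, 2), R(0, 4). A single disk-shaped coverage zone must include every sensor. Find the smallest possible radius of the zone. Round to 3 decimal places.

Side lengths²: PQ² = 61, PR² = 65, QR² = 8.
Since PR² = 65 < 61 + 8 = 69, the triangle is acute, so the smallest enclosing circle is the circumcircle.
Circumcentre = (-37/22, 7/22), r² = 3965/242.
r = √(3965/242) ≈ 4.048.

4.048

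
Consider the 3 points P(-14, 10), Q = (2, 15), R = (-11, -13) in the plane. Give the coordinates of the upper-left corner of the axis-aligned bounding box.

(-14, 15)

x-range [-14, 2], y-range [-13, 15].
The upper-left corner is (-14, 15).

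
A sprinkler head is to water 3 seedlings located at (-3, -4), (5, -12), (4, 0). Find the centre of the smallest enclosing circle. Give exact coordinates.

Call the three points A, B, C in the order given.
Side lengths²: AB² = 128, AC² = 65, BC² = 145.
Since BC² = 145 < 128 + 65 = 193, the triangle is acute, so the smallest enclosing circle is the circumcircle.
Circumcentre = (63/22, -135/22), r² = 9425/242.
Centre = (63/22, -135/22).

(63/22, -135/22)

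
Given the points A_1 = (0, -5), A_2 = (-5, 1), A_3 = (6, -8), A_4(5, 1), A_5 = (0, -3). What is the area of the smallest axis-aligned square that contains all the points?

The bounding box has width 11 and height 9.
An axis-aligned square enclosing the set must have side ≥ max(width, height).
So the minimum side is max(11, 9) = 11.
Area = 11² = 121.

121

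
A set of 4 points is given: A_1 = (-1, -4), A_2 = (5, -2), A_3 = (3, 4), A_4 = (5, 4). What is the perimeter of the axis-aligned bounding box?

28

Width = max x − min x = 5 − (-1) = 6.
Height = max y − min y = 4 − (-4) = 8.
Perimeter = 2(6 + 8) = 28.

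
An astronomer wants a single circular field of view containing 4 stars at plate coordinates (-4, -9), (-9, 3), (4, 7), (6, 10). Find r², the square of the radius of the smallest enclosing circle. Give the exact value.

The minimum enclosing circle of a finite set is fixed by two of the points (as a diameter) or three (as a circumcircle).
The farthest pair is (-4, -9)–(6, 10) with squared distance 461. The circle on this segment as diameter has centre (1, 0.5) and r² = 461/4 = 115.25.
Check (-9, 3): distance² to centre = 106.25 ≤ 115.25, so it lies inside.
All remaining points lie in this disk, and no smaller disk contains both endpoints, so this is the minimum enclosing circle.

115.25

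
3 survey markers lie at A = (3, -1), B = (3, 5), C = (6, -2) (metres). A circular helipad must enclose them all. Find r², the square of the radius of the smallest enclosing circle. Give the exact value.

Side lengths²: AB² = 36, AC² = 10, BC² = 58.
Since BC² = 58 ≥ 36 + 10 = 46, the angle opposite BC is not acute, so the smallest enclosing circle has BC as diameter.
Centre = midpoint of BC = (4.5, 1.5), r² = 58/4 = 14.5.

14.5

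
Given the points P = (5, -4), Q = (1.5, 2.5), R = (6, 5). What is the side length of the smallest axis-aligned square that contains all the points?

9

The bounding box has width 4.5 and height 9.
An axis-aligned square enclosing the set must have side ≥ max(width, height).
So the minimum side is max(4.5, 9) = 9.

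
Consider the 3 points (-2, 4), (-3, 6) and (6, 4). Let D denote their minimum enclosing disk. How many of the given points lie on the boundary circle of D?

2

Call the three points A, B, C in the order given.
Side lengths²: AB² = 5, AC² = 64, BC² = 85.
Since BC² = 85 ≥ 64 + 5 = 69, the angle opposite BC is not acute, so the smallest enclosing circle has BC as diameter.
Centre = midpoint of BC = (1.5, 5), r² = 85/4 = 21.25.
The points at distance exactly r from the centre are (-3, 6), (6, 4) — 2 points.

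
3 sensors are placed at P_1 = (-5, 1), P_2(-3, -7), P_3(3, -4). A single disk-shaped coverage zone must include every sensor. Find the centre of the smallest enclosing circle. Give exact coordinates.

(-14/9, -43/18)

Side lengths²: P_1P_2² = 68, P_1P_3² = 89, P_2P_3² = 45.
Since P_1P_3² = 89 < 68 + 45 = 113, the triangle is acute, so the smallest enclosing circle is the circumcircle.
Circumcentre = (-14/9, -43/18), r² = 7565/324.
Centre = (-14/9, -43/18).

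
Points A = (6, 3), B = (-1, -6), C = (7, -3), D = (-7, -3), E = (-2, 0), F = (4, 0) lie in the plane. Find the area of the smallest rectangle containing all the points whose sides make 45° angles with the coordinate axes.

133

In coordinates u = x + y, v = x − y the rectangle is axis-aligned; the map (x,y)→(u,v) scales areas by 2.
u-values: 9, -7, 4, -10, -2, 4; range = 9 − (-10) = 19.
v-values: 3, 5, 10, -4, -2, 4; range = 10 − (-4) = 14.
Area = (19 × 14) / 2 = 133.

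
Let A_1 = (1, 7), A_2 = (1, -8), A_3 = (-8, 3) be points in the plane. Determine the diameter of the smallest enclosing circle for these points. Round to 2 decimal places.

Side lengths²: A_1A_2² = 225, A_1A_3² = 97, A_2A_3² = 202.
Since A_1A_2² = 225 < 202 + 97 = 299, the triangle is acute, so the smallest enclosing circle is the circumcircle.
Circumcentre = (-19/18, -0.5), r² = 9797/162.
Diameter = 2r = 2√(9797/162) ≈ 15.55.

15.55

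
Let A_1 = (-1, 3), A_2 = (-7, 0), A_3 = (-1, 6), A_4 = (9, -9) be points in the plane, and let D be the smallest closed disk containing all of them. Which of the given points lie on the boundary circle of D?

A_2, A_3, A_4

By Welzl's lemma the MEC is supported by two points (diametrically opposite) or three points (on a circumcircle).
The minimum enclosing circle is determined by three boundary points: A_2, A_3, A_4.
Their circumcentre is (1.9, -2.9) with r² = 87.62.
The farthest remaining point A_1 is at distance² 43.22 ≤ 87.62.
The points at distance exactly r from the centre are A_2, A_3, A_4 — 3 points.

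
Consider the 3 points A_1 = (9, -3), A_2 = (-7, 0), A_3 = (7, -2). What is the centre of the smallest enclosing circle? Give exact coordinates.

(1, -1.5)

Side lengths²: A_1A_2² = 265, A_1A_3² = 5, A_2A_3² = 200.
Since A_1A_2² = 265 ≥ 200 + 5 = 205, the angle opposite A_1A_2 is not acute, so the smallest enclosing circle has A_1A_2 as diameter.
Centre = midpoint of A_1A_2 = (1, -1.5), r² = 265/4 = 66.25.
Centre = (1, -1.5).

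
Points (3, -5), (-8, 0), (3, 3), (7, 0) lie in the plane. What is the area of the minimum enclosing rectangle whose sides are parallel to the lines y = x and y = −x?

In coordinates u = x + y, v = x − y the rectangle is axis-aligned; the map (x,y)→(u,v) scales areas by 2.
u-values: -2, -8, 6, 7; range = 7 − (-8) = 15.
v-values: 8, -8, 0, 7; range = 8 − (-8) = 16.
Area = (15 × 16) / 2 = 120.

120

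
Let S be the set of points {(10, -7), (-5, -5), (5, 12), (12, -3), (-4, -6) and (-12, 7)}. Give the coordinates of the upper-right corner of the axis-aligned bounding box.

(12, 12)

x-range [-12, 12], y-range [-7, 12].
The upper-right corner is (12, 12).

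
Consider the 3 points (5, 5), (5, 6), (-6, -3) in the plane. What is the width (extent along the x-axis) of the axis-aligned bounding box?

max x = 5, min x = -6, so width = 11.

11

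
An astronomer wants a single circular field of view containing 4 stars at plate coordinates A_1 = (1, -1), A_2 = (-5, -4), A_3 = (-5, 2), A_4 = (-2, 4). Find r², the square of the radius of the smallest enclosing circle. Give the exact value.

6205/338

The minimum enclosing circle is determined by three boundary points: A_1, A_2, A_4.
Their circumcentre is (-83/26, -3/26) with r² = 6205/338.
The farthest remaining point A_3 is at distance² 2617/338 ≤ 6205/338.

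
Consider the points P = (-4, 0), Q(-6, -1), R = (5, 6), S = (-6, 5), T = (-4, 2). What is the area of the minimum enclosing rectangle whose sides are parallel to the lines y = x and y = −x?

In coordinates u = x + y, v = x − y the rectangle is axis-aligned; the map (x,y)→(u,v) scales areas by 2.
u-values: -4, -7, 11, -1, -2; range = 11 − (-7) = 18.
v-values: -4, -5, -1, -11, -6; range = -1 − (-11) = 10.
Area = (18 × 10) / 2 = 90.

90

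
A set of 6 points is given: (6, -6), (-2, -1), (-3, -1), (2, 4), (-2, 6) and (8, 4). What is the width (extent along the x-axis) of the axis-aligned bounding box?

11

max x = 8, min x = -3, so width = 11.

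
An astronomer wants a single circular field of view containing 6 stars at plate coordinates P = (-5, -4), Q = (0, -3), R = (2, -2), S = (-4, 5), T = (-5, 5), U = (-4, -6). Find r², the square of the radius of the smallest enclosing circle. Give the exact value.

By Welzl's lemma the MEC is supported by two points (diametrically opposite) or three points (on a circumcircle).
The minimum enclosing circle is determined by three boundary points: R, T, U.
Their circumcentre is (-3.4, -0.4) with r² = 31.72.
The farthest remaining point S is at distance² 29.52 ≤ 31.72.

31.72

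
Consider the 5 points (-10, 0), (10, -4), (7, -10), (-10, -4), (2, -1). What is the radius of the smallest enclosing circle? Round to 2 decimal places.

10.22

By Welzl's lemma the MEC is supported by two points (diametrically opposite) or three points (on a circumcircle).
The minimum enclosing circle is determined by three boundary points: (-10, 0), (10, -4), (7, -10).
Their circumcentre is (-3/22, -59/22) with r² = 25285/242.
The farthest remaining point (-10, -4) is at distance² 23965/242 ≤ 25285/242.
r = √(25285/242) ≈ 10.22.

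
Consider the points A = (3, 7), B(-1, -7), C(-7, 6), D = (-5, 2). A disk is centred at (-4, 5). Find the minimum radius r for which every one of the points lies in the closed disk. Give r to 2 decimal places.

12.37

The required radius is the distance from (-4, 5) to the farthest point.
Squared distances: 53, 153, 10, 10.
Maximum is 153, attained at B.
r = √153 ≈ 12.37.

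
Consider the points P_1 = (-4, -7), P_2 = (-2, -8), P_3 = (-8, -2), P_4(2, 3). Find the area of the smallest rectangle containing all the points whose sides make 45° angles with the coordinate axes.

96

In coordinates u = x + y, v = x − y the rectangle is axis-aligned; the map (x,y)→(u,v) scales areas by 2.
u-values: -11, -10, -10, 5; range = 5 − (-11) = 16.
v-values: 3, 6, -6, -1; range = 6 − (-6) = 12.
Area = (16 × 12) / 2 = 96.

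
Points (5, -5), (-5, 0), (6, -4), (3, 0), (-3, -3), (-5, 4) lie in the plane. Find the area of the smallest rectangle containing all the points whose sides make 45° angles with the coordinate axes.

In coordinates u = x + y, v = x − y the rectangle is axis-aligned; the map (x,y)→(u,v) scales areas by 2.
u-values: 0, -5, 2, 3, -6, -1; range = 3 − (-6) = 9.
v-values: 10, -5, 10, 3, 0, -9; range = 10 − (-9) = 19.
Area = (9 × 19) / 2 = 85.5.

85.5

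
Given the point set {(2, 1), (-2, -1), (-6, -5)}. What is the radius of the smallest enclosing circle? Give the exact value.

5

Call the three points A, B, C in the order given.
Side lengths²: AB² = 20, AC² = 100, BC² = 32.
Since AC² = 100 ≥ 32 + 20 = 52, the angle opposite AC is not acute, so the smallest enclosing circle has AC as diameter.
Centre = midpoint of AC = (-2, -2), r² = 100/4 = 25.
r = √25 = 5.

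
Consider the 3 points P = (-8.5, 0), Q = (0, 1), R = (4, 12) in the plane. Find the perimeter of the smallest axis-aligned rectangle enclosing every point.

49

Width = max x − min x = 4 − (-8.5) = 12.5.
Height = max y − min y = 12 − 0 = 12.
Perimeter = 2(12.5 + 12) = 49.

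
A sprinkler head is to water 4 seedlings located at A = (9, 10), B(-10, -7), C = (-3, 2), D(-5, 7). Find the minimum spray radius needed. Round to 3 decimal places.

The farthest pair is A–B with squared distance 650. The circle on this segment as diameter has centre (-0.5, 1.5) and r² = 650/4 = 162.5.
Check C: distance² to centre = 6.5 ≤ 162.5, so it lies inside.
All remaining points lie in this disk, and no smaller disk contains both endpoints, so this is the minimum enclosing circle.
r = √(162.5) ≈ 12.748.

12.748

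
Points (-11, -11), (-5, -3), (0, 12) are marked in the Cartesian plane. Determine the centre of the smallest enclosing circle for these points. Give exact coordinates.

Call the three points A, B, C in the order given.
Side lengths²: AB² = 100, AC² = 650, BC² = 250.
Since AC² = 650 ≥ 250 + 100 = 350, the angle opposite AC is not acute, so the smallest enclosing circle has AC as diameter.
Centre = midpoint of AC = (-5.5, 0.5), r² = 650/4 = 162.5.
Centre = (-5.5, 0.5).

(-5.5, 0.5)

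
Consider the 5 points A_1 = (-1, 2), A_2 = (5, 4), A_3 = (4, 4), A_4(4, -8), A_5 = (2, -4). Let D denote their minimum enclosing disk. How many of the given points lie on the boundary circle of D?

By Welzl's lemma the MEC is supported by two points (diametrically opposite) or three points (on a circumcircle).
The minimum enclosing circle is determined by three boundary points: A_1, A_2, A_4.
Their circumcentre is (51/14, -27/14) with r² = 3625/98.
The farthest remaining point A_3 is at distance² 3457/98 ≤ 3625/98.
The points at distance exactly r from the centre are A_1, A_2, A_4 — 3 points.

3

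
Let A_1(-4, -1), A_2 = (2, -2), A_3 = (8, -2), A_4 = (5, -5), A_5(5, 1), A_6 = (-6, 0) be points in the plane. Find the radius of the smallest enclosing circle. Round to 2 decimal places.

7.07

The farthest pair is A_3–A_6 with squared distance 200. The circle on this segment as diameter has centre (1, -1) and r² = 200/4 = 50.
Check A_1: distance² to centre = 25 ≤ 50, so it lies inside.
All remaining points lie in this disk, and no smaller disk contains both endpoints, so this is the minimum enclosing circle.
r = √50 ≈ 7.07.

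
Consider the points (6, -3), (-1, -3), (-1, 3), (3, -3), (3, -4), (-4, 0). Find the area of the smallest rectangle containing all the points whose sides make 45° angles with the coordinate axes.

In coordinates u = x + y, v = x − y the rectangle is axis-aligned; the map (x,y)→(u,v) scales areas by 2.
u-values: 3, -4, 2, 0, -1, -4; range = 3 − (-4) = 7.
v-values: 9, 2, -4, 6, 7, -4; range = 9 − (-4) = 13.
Area = (7 × 13) / 2 = 45.5.

45.5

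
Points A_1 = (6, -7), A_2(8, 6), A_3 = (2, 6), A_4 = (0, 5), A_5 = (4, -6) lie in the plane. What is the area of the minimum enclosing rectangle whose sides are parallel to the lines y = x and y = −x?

144

In coordinates u = x + y, v = x − y the rectangle is axis-aligned; the map (x,y)→(u,v) scales areas by 2.
u-values: -1, 14, 8, 5, -2; range = 14 − (-2) = 16.
v-values: 13, 2, -4, -5, 10; range = 13 − (-5) = 18.
Area = (16 × 18) / 2 = 144.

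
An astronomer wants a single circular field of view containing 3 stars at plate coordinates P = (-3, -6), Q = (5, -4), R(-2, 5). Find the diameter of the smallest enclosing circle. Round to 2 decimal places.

12.08

Side lengths²: PQ² = 68, PR² = 122, QR² = 130.
Since QR² = 130 < 122 + 68 = 190, the triangle is acute, so the smallest enclosing circle is the circumcircle.
Circumcentre = (-3/43, -31/43), r² = 67405/1849.
Diameter = 2r = 2√(67405/1849) ≈ 12.08.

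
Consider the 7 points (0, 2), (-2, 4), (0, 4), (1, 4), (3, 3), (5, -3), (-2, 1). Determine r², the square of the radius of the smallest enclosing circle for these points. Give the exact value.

24.5

The minimum enclosing circle of a finite set is fixed by two of the points (as a diameter) or three (as a circumcircle).
The farthest pair is (-2, 4)–(5, -3) with squared distance 98. The circle on this segment as diameter has centre (1.5, 0.5) and r² = 98/4 = 24.5.
Check (0, 2): distance² to centre = 4.5 ≤ 24.5, so it lies inside.
All remaining points lie in this disk, and no smaller disk contains both endpoints, so this is the minimum enclosing circle.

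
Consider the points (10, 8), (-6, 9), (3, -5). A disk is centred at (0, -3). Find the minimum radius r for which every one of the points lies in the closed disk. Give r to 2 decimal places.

The required radius is the distance from (0, -3) to the farthest point.
Squared distances: 221, 180, 13.
Maximum is 221, attained at (10, 8).
r = √221 ≈ 14.87.

14.87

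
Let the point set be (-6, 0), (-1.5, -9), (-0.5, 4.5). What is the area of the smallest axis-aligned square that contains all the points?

182.25

The bounding box has width 5.5 and height 13.5.
An axis-aligned square enclosing the set must have side ≥ max(width, height).
So the minimum side is max(5.5, 13.5) = 13.5.
Area = 13.5² = 182.25.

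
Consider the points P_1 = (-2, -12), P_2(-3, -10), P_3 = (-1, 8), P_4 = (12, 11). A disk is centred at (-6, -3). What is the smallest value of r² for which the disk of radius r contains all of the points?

The required radius is the distance from (-6, -3) to the farthest point.
Squared distances: 97, 58, 146, 520.
Maximum is 520, attained at P_4.

520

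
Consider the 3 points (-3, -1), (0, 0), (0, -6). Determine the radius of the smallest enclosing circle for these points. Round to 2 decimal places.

Call the three points A, B, C in the order given.
Side lengths²: AB² = 10, AC² = 34, BC² = 36.
Since BC² = 36 < 34 + 10 = 44, the triangle is acute, so the smallest enclosing circle is the circumcircle.
Circumcentre = (-2/3, -3), r² = 85/9.
r = √(85/9) ≈ 3.07.

3.07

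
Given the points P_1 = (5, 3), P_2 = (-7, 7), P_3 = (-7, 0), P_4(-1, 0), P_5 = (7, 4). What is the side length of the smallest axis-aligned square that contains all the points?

14

The bounding box has width 14 and height 7.
An axis-aligned square enclosing the set must have side ≥ max(width, height).
So the minimum side is max(14, 7) = 14.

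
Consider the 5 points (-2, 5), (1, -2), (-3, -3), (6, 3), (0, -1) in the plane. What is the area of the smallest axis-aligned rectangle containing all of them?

x ranges over [-3, 6], width 9.
y ranges over [-3, 5], height 8.
Area = 9 × 8 = 72.

72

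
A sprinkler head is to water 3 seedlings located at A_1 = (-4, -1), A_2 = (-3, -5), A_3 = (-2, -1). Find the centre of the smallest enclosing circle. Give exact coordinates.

Side lengths²: A_1A_2² = 17, A_1A_3² = 4, A_2A_3² = 17.
Since A_2A_3² = 17 < 17 + 4 = 21, the triangle is acute, so the smallest enclosing circle is the circumcircle.
Circumcentre = (-3, -2.875), r² = 4.515625.
Centre = (-3, -2.875).

(-3, -2.875)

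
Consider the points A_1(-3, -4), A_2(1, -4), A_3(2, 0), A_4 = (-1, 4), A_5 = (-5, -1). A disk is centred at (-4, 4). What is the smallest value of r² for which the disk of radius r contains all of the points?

89

The required radius is the distance from (-4, 4) to the farthest point.
Squared distances: 65, 89, 52, 9, 26.
Maximum is 89, attained at A_2.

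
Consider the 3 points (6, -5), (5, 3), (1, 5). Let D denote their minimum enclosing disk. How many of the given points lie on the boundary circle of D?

2

Call the three points A, B, C in the order given.
Side lengths²: AB² = 65, AC² = 125, BC² = 20.
Since AC² = 125 ≥ 65 + 20 = 85, the angle opposite AC is not acute, so the smallest enclosing circle has AC as diameter.
Centre = midpoint of AC = (3.5, 0), r² = 125/4 = 31.25.
The points at distance exactly r from the centre are (6, -5), (1, 5) — 2 points.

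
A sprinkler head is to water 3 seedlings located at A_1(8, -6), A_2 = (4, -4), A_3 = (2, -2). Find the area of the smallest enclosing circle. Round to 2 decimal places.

Side lengths²: A_1A_2² = 20, A_1A_3² = 52, A_2A_3² = 8.
Since A_1A_3² = 52 ≥ 20 + 8 = 28, the angle opposite A_1A_3 is not acute, so the smallest enclosing circle has A_1A_3 as diameter.
Centre = midpoint of A_1A_3 = (5, -4), r² = 52/4 = 13.
Area = π·r² = π·13 ≈ 40.84.

40.84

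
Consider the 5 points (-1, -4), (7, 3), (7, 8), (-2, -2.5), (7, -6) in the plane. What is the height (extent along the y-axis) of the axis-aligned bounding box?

max y = 8, min y = -6, so height = 14.

14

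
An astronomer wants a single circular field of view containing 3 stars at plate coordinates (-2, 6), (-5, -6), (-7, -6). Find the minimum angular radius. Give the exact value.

Call the three points A, B, C in the order given.
Side lengths²: AB² = 153, AC² = 169, BC² = 4.
Since AC² = 169 ≥ 153 + 4 = 157, the angle opposite AC is not acute, so the smallest enclosing circle has AC as diameter.
Centre = midpoint of AC = (-4.5, 0), r² = 169/4 = 42.25.
r = √(42.25) = 6.5.

6.5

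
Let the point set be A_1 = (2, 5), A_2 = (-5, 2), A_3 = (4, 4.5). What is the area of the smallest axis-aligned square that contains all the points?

The bounding box has width 9 and height 3.
An axis-aligned square enclosing the set must have side ≥ max(width, height).
So the minimum side is max(9, 3) = 9.
Area = 9² = 81.

81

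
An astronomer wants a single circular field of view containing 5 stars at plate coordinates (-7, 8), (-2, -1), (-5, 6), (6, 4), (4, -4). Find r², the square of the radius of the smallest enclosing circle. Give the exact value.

The farthest pair is (-7, 8)–(4, -4) with squared distance 265. The circle on this segment as diameter has centre (-1.5, 2) and r² = 265/4 = 66.25.
Check (-2, -1): distance² to centre = 9.25 ≤ 66.25, so it lies inside.
All remaining points lie in this disk, and no smaller disk contains both endpoints, so this is the minimum enclosing circle.

66.25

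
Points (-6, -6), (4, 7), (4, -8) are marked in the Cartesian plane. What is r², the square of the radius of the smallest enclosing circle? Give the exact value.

Call the three points A, B, C in the order given.
Side lengths²: AB² = 269, AC² = 104, BC² = 225.
Since AB² = 269 < 225 + 104 = 329, the triangle is acute, so the smallest enclosing circle is the circumcircle.
Circumcentre = (0.3, -0.5), r² = 69.94.

69.94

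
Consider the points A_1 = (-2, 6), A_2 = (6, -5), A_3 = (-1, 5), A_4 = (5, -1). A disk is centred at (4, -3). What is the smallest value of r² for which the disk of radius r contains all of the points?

117

The required radius is the distance from (4, -3) to the farthest point.
Squared distances: 117, 8, 89, 5.
Maximum is 117, attained at A_1.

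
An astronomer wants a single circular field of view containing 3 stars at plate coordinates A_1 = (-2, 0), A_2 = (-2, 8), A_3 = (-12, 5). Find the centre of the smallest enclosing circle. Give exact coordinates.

Side lengths²: A_1A_2² = 64, A_1A_3² = 125, A_2A_3² = 109.
Since A_1A_3² = 125 < 109 + 64 = 173, the triangle is acute, so the smallest enclosing circle is the circumcircle.
Circumcentre = (-6.25, 4), r² = 34.0625.
Centre = (-6.25, 4).

(-6.25, 4)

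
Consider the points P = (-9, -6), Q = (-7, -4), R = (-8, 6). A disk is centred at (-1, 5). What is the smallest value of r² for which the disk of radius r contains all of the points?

The required radius is the distance from (-1, 5) to the farthest point.
Squared distances: 185, 117, 50.
Maximum is 185, attained at P.

185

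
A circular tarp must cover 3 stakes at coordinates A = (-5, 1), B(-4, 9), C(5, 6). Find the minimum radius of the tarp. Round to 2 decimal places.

5.70

Side lengths²: AB² = 65, AC² = 125, BC² = 90.
Since AC² = 125 < 90 + 65 = 155, the triangle is acute, so the smallest enclosing circle is the circumcircle.
Circumcentre = (-0.5, 4.5), r² = 32.5.
r = √(32.5) ≈ 5.70.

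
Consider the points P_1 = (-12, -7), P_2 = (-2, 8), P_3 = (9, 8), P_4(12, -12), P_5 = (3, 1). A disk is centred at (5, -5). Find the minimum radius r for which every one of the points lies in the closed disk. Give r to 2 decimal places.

17.12

The required radius is the distance from (5, -5) to the farthest point.
Squared distances: 293, 218, 185, 98, 40.
Maximum is 293, attained at P_1.
r = √293 ≈ 17.12.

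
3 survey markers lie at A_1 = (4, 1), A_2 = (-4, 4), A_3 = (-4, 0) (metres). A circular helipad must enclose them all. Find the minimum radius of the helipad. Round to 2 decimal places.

Side lengths²: A_1A_2² = 73, A_1A_3² = 65, A_2A_3² = 16.
Since A_1A_2² = 73 < 65 + 16 = 81, the triangle is acute, so the smallest enclosing circle is the circumcircle.
Circumcentre = (-0.1875, 2), r² = 18.53515625.
r = √(18.53515625) ≈ 4.31.

4.31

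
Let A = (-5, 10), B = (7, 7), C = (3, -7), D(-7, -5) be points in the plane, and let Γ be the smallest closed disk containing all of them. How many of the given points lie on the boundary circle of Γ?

The minimum enclosing circle of a finite set is fixed by two of the points (as a diameter) or three (as a circumcircle).
The minimum enclosing circle is determined by three boundary points: A, B, C.
Their circumcentre is (-43/60, 49/30) with r² = 318053/3600.
The farthest remaining point D is at distance² 300533/3600 ≤ 318053/3600.
The points at distance exactly r from the centre are A, B, C — 3 points.

3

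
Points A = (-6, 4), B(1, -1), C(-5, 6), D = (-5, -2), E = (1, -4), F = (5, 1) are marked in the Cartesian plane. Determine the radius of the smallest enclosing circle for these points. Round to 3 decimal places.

The minimum enclosing circle of a finite set is fixed by two of the points (as a diameter) or three (as a circumcircle).
The minimum enclosing circle is determined by three boundary points: C, E, F.
Their circumcentre is (-13/14, 23/14) with r² = 3485/98.
The farthest remaining point A is at distance² 3065/98 ≤ 3485/98.
r = √(3485/98) ≈ 5.963.

5.963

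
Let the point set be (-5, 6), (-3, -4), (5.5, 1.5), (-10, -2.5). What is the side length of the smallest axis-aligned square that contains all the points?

The bounding box has width 15.5 and height 10.
An axis-aligned square enclosing the set must have side ≥ max(width, height).
So the minimum side is max(15.5, 10) = 15.5.

15.5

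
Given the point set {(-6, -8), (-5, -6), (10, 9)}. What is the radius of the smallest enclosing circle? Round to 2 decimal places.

Call the three points A, B, C in the order given.
Side lengths²: AB² = 5, AC² = 545, BC² = 450.
Since AC² = 545 ≥ 450 + 5 = 455, the angle opposite AC is not acute, so the smallest enclosing circle has AC as diameter.
Centre = midpoint of AC = (2, 0.5), r² = 545/4 = 136.25.
r = √(136.25) ≈ 11.67.

11.67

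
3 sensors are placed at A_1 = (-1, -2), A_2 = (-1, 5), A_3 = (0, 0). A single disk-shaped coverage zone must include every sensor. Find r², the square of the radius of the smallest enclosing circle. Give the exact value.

Side lengths²: A_1A_2² = 49, A_1A_3² = 5, A_2A_3² = 26.
Since A_1A_2² = 49 ≥ 26 + 5 = 31, the angle opposite A_1A_2 is not acute, so the smallest enclosing circle has A_1A_2 as diameter.
Centre = midpoint of A_1A_2 = (-1, 1.5), r² = 49/4 = 12.25.

12.25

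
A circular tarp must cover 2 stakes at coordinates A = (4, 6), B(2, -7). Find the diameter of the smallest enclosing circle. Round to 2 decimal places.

The smallest circle enclosing two points has them as diameter endpoints.
Centre = midpoint = (3, -0.5); r² = |AB|²/4 = 173/4 = 43.25.
Diameter = 2r = 2√(43.25) ≈ 13.15.

13.15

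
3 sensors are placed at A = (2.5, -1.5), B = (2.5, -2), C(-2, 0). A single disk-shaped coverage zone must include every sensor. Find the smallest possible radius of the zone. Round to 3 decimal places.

Side lengths²: AB² = 0.25, AC² = 22.5, BC² = 24.25.
Since BC² = 24.25 ≥ 22.5 + 0.25 = 22.75, the angle opposite BC is not acute, so the smallest enclosing circle has BC as diameter.
Centre = midpoint of BC = (0.25, -1), r² = 24.25/4 = 6.0625.
r = √(6.0625) ≈ 2.462.

2.462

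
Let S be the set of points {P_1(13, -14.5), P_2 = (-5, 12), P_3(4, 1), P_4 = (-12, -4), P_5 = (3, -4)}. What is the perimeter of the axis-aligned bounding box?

Width = max x − min x = 13 − (-12) = 25.
Height = max y − min y = 12 − (-14.5) = 26.5.
Perimeter = 2(25 + 26.5) = 103.

103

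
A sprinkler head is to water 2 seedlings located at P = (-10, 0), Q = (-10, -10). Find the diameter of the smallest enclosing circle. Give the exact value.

10

The smallest circle enclosing two points has them as diameter endpoints.
Centre = midpoint = (-10, -5); r² = |PQ|²/4 = 100/4 = 25.
Diameter = 2r = 2√25 = 10.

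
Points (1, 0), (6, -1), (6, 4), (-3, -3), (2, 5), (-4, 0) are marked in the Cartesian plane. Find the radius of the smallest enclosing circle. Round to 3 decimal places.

5.701

A smallest enclosing disk is always determined by at most three of the input points on its boundary.
The farthest pair is (6, 4)–(-3, -3) with squared distance 130. The circle on this segment as diameter has centre (1.5, 0.5) and r² = 130/4 = 32.5.
Check (1, 0): distance² to centre = 0.5 ≤ 32.5, so it lies inside.
All remaining points lie in this disk, and no smaller disk contains both endpoints, so this is the minimum enclosing circle.
r = √(32.5) ≈ 5.701.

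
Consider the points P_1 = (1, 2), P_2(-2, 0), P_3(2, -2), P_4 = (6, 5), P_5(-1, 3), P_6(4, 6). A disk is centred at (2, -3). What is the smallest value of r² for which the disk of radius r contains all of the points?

85

The required radius is the distance from (2, -3) to the farthest point.
Squared distances: 26, 25, 1, 80, 45, 85.
Maximum is 85, attained at P_6.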